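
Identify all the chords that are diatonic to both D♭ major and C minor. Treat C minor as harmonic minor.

Triads in D♭ major: D♭ (I), E♭m (ii), Fm (iii), G♭ (IV), A♭ (V), B♭m (vi), Cdim (vii°).
Triads in C minor (harmonic minor): Cm (i), Ddim (ii°), E♭aug (III+), Fm (iv), G (V), A♭ (VI), Bdim (vii°).
Shared triads with their functions: Fm (iii in D♭ major, iv in C minor); A♭ (V in D♭ major, VI in C minor).

Fm, A♭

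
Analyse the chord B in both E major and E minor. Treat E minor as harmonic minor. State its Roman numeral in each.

The scale of E major is E F# G# A B C# D#; B is degree 5, and the triad built there (B-D#-F#) is major, so it is V.
The scale of E minor (harmonic minor) is E F# G A B C D#; B is degree 5, and the triad built there (B-D#-F#) is major, so it is V.

V in E major; V in E minor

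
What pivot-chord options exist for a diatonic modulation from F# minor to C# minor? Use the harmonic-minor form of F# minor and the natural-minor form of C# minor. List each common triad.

Triads in F# minor (harmonic minor): F# minor (i), G# diminished (ii°), A augmented (III+), B minor (iv), C# major (V), D major (VI), E# diminished (vii°).
Triads in C# minor (natural minor): C# minor (i), D# diminished (ii°), E major (III), F# minor (iv), G# minor (v), A major (VI), B major (VII).
Shared triads with their functions: F# minor (i in F# minor, iv in C# minor).

F#m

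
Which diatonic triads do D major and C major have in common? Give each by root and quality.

Triads in D major: D major (I), E minor (ii), F# minor (iii), G major (IV), A major (V), B minor (vi), C# diminished (vii°).
Triads in C major: C major (I), D minor (ii), E minor (iii), F major (IV), G major (V), A minor (vi), B diminished (vii°).
Shared triads with their functions: E minor (ii in D major, iii in C major); G major (IV in D major, V in C major).

Em, G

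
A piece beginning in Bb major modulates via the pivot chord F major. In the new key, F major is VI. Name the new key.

The numeral VI denotes a major triad on scale degree 6. With F on degree 6, the tonic of the new key is A.
Degree 6 carries a major triad in minor keys, so the destination is A minor.
Check: the diatonic triads of A minor (natural minor) are Am (i), Bdim (ii°), C (III), Dm (iv), Em (v), F (VI), G (VII) — F major is indeed VI.

A minor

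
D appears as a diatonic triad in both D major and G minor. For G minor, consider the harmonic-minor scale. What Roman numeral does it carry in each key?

The scale of D major is D E F# G A B C#; D is degree 1, and the triad built there (D-F#-A) is major, so it is I.
The scale of G minor (harmonic minor) is G A Bb C D Eb F#; D is degree 5, and the triad built there (D-F#-A) is major, so it is V.

I in D major; V in G minor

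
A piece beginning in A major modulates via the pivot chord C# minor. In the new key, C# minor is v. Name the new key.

F# minor

The numeral v denotes a minor triad on scale degree 5. With C# on degree 5, the tonic of the new key is F#.
Degree 5 carries a minor triad in natural-minor keys, so the destination is F# minor.
Check: the diatonic triads of F# minor (natural minor) are F#m (i), G#dim (ii°), A (III), Bm (iv), C#m (v), D (VI), E (VII) — C# minor is indeed v.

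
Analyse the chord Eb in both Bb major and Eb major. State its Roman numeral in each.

The scale of Bb major is Bb C D Eb F G A; Eb is degree 4, and the triad built there (Eb-G-Bb) is major, so it is IV.
The scale of Eb major is Eb F G Ab Bb C D; Eb is degree 1, and the triad built there (Eb-G-Bb) is major, so it is I.

IV in Bb major; I in Eb major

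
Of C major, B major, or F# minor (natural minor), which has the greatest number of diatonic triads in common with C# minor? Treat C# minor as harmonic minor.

F# minor

Triads of C# minor (harmonic minor): C#m (i), D#dim (ii°), Eaug (III+), F#m (iv), G# (V), A (VI), B#dim (vii°).
C major shares 0: none.
B major shares 1: C#m.
F# minor (natural minor) shares 3: C#m, F#m, A.
The most common triads (3) are shared with F# minor.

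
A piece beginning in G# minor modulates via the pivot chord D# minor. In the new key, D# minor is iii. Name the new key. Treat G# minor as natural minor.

B major

The numeral iii denotes a minor triad on scale degree 3. With D# on degree 3, the tonic of the new key is B.
Degree 3 carries a minor triad in major keys, so the destination is B major.
Check: the diatonic triads of B major are B (I), C#m (ii), D#m (iii), E (IV), F# (V), G#m (vi), A#dim (vii°) — D# minor is indeed iii.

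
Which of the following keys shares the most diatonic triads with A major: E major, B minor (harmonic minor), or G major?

Triads of A major: A (I), Bm (ii), C#m (iii), D (IV), E (V), F#m (vi), G#dim (vii°).
E major shares 4: A, C#m, E, F#m.
B minor (harmonic minor) shares 1: Bm.
G major shares 2: Bm, D.
The most common triads (4) are shared with E major.

E major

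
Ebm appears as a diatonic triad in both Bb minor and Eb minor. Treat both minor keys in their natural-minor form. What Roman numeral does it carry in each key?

The scale of Bb minor (natural minor) is Bb C Db Eb F Gb Ab; Eb is degree 4, and the triad built there (Eb-Gb-Bb) is minor, so it is iv.
The scale of Eb minor (natural minor) is Eb F Gb Ab Bb Cb Db; Eb is degree 1, and the triad built there (Eb-Gb-Bb) is minor, so it is i.

iv in Bb minor; i in Eb minor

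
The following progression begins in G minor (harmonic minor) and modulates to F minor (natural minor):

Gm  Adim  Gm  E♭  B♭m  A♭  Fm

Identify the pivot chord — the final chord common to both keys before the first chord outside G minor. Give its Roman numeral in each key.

Chords diatonic to G minor: Gm, Adim, B♭aug, Cm, D, E♭, F♯dim.
Reading the progression, the first chord not in that set is B♭m, so the modulation leaves G minor there.
The chord immediately before B♭m is E♭, which is diatonic to both keys: VI in G minor and VII in F minor.

E♭ — VI in G minor, VII in F minor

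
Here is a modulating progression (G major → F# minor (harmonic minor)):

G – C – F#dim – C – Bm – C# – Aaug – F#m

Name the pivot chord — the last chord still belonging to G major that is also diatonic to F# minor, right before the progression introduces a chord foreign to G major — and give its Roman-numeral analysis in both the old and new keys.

Bm — iii in G major, iv in F# minor

Chords diatonic to G major: G, Am, Bm, C, D, Em, F#dim.
Reading the progression, the first chord not in that set is C#, so the modulation leaves G major there.
The chord immediately before C# is Bm, which is diatonic to both keys: iii in G major and iv in F# minor.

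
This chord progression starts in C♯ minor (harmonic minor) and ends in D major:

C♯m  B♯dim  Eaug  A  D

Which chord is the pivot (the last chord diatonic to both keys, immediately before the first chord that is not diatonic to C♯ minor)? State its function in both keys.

Chords diatonic to C♯ minor: C♯m, D♯dim, Eaug, F♯m, G♯, A, B♯dim.
Reading the progression, the first chord not in that set is D, so the modulation leaves C♯ minor there.
The chord immediately before D is A, which is diatonic to both keys: VI in C♯ minor and V in D major.

A — VI in C♯ minor, V in D major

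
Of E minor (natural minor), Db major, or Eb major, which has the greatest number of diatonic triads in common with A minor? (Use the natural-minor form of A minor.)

E minor

Triads of A minor (natural minor): Am (i), Bdim (ii°), C (III), Dm (iv), Em (v), F (VI), G (VII).
E minor (natural minor) shares 4: Am, C, Em, G.
Db major shares 0: none.
Eb major shares 0: none.
The most common triads (4) are shared with E minor.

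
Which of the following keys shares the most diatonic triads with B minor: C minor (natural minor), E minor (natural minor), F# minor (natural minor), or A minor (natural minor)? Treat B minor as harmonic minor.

E minor

Triads of B minor (harmonic minor): Bm (i), C#dim (ii°), Daug (III+), Em (iv), F# (V), G (VI), A#dim (vii°).
C minor (natural minor) shares 0: none.
E minor (natural minor) shares 3: Bm, Em, G.
F# minor (natural minor) shares 1: Bm.
A minor (natural minor) shares 2: Em, G.
The most common triads (3) are shared with E minor.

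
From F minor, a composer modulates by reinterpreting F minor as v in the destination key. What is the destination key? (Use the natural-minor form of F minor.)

B♭ minor

The numeral v denotes a minor triad on scale degree 5. With F on degree 5, the tonic of the new key is B♭.
Degree 5 carries a minor triad in natural-minor keys, so the destination is B♭ minor.
Check: the diatonic triads of B♭ minor (natural minor) are B♭m (i), Cdim (ii°), D♭ (III), E♭m (iv), Fm (v), G♭ (VI), A♭ (VII) — F minor is indeed v.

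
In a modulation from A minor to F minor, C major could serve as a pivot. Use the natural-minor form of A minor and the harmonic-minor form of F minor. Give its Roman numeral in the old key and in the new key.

The scale of A minor (natural minor) is A B C D E F G; C is degree 3, and the triad built there (C-E-G) is major, so it is III.
The scale of F minor (harmonic minor) is F G Ab Bb C Db E; C is degree 5, and the triad built there (C-E-G) is major, so it is V.

III in A minor; V in F minor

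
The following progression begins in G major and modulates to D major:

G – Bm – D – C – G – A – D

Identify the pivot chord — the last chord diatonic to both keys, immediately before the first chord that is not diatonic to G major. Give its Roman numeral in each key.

G — I in G major, IV in D major

Chords diatonic to G major: G, Am, Bm, C, D, Em, F♯dim.
Reading the progression, the first chord not in that set is A, so the modulation leaves G major there.
The chord immediately before A is G, which is diatonic to both keys: I in G major and IV in D major.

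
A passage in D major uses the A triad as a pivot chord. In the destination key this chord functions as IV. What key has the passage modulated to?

E major

The numeral IV denotes a major triad on scale degree 4. With A on degree 4, the tonic of the new key is E.
Degree 4 carries a major triad in major keys, so the destination is E major.
Check: the diatonic triads of E major are E (I), F#m (ii), G#m (iii), A (IV), B (V), C#m (vi), D#dim (vii°) — A is indeed IV.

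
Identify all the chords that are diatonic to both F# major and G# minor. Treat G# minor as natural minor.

Triads in F# major: F# major (I), G# minor (ii), A# minor (iii), B major (IV), C# major (V), D# minor (vi), E# diminished (vii°).
Triads in G# minor (natural minor): G# minor (i), A# diminished (ii°), B major (III), C# minor (iv), D# minor (v), E major (VI), F# major (VII).
Shared triads with their functions: F# major (I in F# major, VII in G# minor); G# minor (ii in F# major, i in G# minor); B major (IV in F# major, III in G# minor); D# minor (vi in F# major, v in G# minor).

F#, G#m, B, D#m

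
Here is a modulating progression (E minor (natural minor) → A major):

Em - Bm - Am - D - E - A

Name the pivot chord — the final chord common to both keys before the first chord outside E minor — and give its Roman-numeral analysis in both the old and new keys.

Chords diatonic to E minor: Em, F#dim, G, Am, Bm, C, D.
Reading the progression, the first chord not in that set is E, so the modulation leaves E minor there.
The chord immediately before E is D, which is diatonic to both keys: VII in E minor and IV in A major.

D — VII in E minor, IV in A major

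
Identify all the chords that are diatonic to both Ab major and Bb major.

Triads in Ab major: Ab (I), Bbm (ii), Cm (iii), Db (IV), Eb (V), Fm (vi), Gdim (vii°).
Triads in Bb major: Bb (I), Cm (ii), Dm (iii), Eb (IV), F (V), Gm (vi), Adim (vii°).
Shared triads with their functions: Cm (iii in Ab major, ii in Bb major); Eb (V in Ab major, IV in Bb major).

Cm, Eb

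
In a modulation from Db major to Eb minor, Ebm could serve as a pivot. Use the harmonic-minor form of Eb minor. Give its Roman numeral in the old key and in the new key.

ii in Db major; i in Eb minor

The scale of Db major is Db Eb F Gb Ab Bb C; Eb is degree 2, and the triad built there (Eb-Gb-Bb) is minor, so it is ii.
The scale of Eb minor (harmonic minor) is Eb F Gb Ab Bb Cb D; Eb is degree 1, and the triad built there (Eb-Gb-Bb) is minor, so it is i.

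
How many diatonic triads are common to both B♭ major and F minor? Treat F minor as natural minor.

2

Diatonic triads of B♭ major: B♭ (I), Cm (ii), Dm (iii), E♭ (IV), F (V), Gm (vi), Adim (vii°).
Diatonic triads of F minor (natural minor): Fm (i), Gdim (ii°), A♭ (III), B♭m (iv), Cm (v), D♭ (VI), E♭ (VII).
Matching root and quality in both lists: Cm, E♭.
That gives 2 common triads.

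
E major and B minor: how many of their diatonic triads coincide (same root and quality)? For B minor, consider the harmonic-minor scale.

Diatonic triads of E major: E major (I), F# minor (ii), G# minor (iii), A major (IV), B major (V), C# minor (vi), D# diminished (vii°).
Diatonic triads of B minor (harmonic minor): B minor (i), C# diminished (ii°), D augmented (III+), E minor (iv), F# major (V), G major (VI), A# diminished (vii°).
No triad has the same root and quality in both keys.

0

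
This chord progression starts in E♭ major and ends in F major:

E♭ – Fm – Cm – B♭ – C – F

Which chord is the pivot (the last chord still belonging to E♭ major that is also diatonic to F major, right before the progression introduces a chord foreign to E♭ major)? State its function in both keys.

Chords diatonic to E♭ major: E♭, Fm, Gm, A♭, B♭, Cm, Ddim.
Reading the progression, the first chord not in that set is C, so the modulation leaves E♭ major there.
The chord immediately before C is B♭, which is diatonic to both keys: V in E♭ major and IV in F major.

B♭ — V in E♭ major, IV in F major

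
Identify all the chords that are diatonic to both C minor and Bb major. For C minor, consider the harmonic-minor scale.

Cm

Triads in C minor (harmonic minor): Cm (i), Ddim (ii°), Ebaug (III+), Fm (iv), G (V), Ab (VI), Bdim (vii°).
Triads in Bb major: Bb (I), Cm (ii), Dm (iii), Eb (IV), F (V), Gm (vi), Adim (vii°).
Shared triads with their functions: Cm (i in C minor, ii in Bb major).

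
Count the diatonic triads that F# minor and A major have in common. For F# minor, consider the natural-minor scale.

7

Diatonic triads of F# minor (natural minor): F# minor (i), G# diminished (ii°), A major (III), B minor (iv), C# minor (v), D major (VI), E major (VII).
Diatonic triads of A major: A major (I), B minor (ii), C# minor (iii), D major (IV), E major (V), F# minor (vi), G# diminished (vii°).
Matching root and quality in both lists: F# minor, G# diminished, A major, B minor, C# minor, D major, E major.
That gives 7 common triads.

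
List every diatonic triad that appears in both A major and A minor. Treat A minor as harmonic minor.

Triads in A major: A (I), Bm (ii), C#m (iii), D (IV), E (V), F#m (vi), G#dim (vii°).
Triads in A minor (harmonic minor): Am (i), Bdim (ii°), Caug (III+), Dm (iv), E (V), F (VI), G#dim (vii°).
Shared triads with their functions: E (V in A major, V in A minor); G#dim (vii° in A major, vii° in A minor).

E, G#dim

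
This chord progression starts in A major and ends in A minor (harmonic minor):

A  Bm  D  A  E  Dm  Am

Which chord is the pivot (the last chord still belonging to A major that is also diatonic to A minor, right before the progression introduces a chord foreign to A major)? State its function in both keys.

E — V in A major, V in A minor

Chords diatonic to A major: A, Bm, C♯m, D, E, F♯m, G♯dim.
Reading the progression, the first chord not in that set is Dm, so the modulation leaves A major there.
The chord immediately before Dm is E, which is diatonic to both keys: V in A major and V in A minor.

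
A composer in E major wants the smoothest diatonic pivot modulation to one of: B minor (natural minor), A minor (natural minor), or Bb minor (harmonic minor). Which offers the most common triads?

B minor

Triads of E major: E (I), F#m (ii), G#m (iii), A (IV), B (V), C#m (vi), D#dim (vii°).
B minor (natural minor) shares 2: F#m, A.
A minor (natural minor) shares 0: none.
Bb minor (harmonic minor) shares 0: none.
The most common triads (2) are shared with B minor.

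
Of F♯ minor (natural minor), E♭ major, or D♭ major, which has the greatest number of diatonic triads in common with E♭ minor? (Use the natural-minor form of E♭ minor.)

D♭ major

Triads of E♭ minor (natural minor): E♭ minor (i), F diminished (ii°), G♭ major (III), A♭ minor (iv), B♭ minor (v), C♭ major (VI), D♭ major (VII).
F♯ minor (natural minor) shares 0: none.
E♭ major shares 0: none.
D♭ major shares 4: E♭m, G♭, B♭m, D♭.
The most common triads (4) are shared with D♭ major.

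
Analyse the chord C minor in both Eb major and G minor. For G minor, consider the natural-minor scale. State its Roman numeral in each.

vi in Eb major; iv in G minor

The scale of Eb major is Eb F G Ab Bb C D; C is degree 6, and the triad built there (C-Eb-G) is minor, so it is vi.
The scale of G minor (natural minor) is G A Bb C D Eb F; C is degree 4, and the triad built there (C-Eb-G) is minor, so it is iv.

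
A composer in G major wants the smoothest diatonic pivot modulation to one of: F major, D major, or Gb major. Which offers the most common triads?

Triads of G major: G (I), Am (ii), Bm (iii), C (IV), D (V), Em (vi), F#dim (vii°).
F major shares 2: Am, C.
D major shares 4: G, Bm, D, Em.
Gb major shares 0: none.
The most common triads (4) are shared with D major.

D major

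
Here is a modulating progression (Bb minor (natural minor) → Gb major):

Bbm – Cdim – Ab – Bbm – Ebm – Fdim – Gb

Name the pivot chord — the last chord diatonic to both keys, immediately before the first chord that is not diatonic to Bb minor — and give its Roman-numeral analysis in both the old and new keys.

Chords diatonic to Bb minor: Bbm, Cdim, Db, Ebm, Fm, Gb, Ab.
Reading the progression, the first chord not in that set is Fdim, so the modulation leaves Bb minor there.
The chord immediately before Fdim is Ebm, which is diatonic to both keys: iv in Bb minor and vi in Gb major.

Ebm — iv in Bb minor, vi in Gb major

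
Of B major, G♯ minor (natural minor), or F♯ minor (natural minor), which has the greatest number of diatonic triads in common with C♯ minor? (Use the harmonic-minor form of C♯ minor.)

F♯ minor

Triads of C♯ minor (harmonic minor): C♯m (i), D♯dim (ii°), Eaug (III+), F♯m (iv), G♯ (V), A (VI), B♯dim (vii°).
B major shares 1: C♯m.
G♯ minor (natural minor) shares 1: C♯m.
F♯ minor (natural minor) shares 3: C♯m, F♯m, A.
The most common triads (3) are shared with F♯ minor.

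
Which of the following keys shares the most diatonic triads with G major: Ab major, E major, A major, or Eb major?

A major

Triads of G major: G major (I), A minor (ii), B minor (iii), C major (IV), D major (V), E minor (vi), F# diminished (vii°).
Ab major shares 0: none.
E major shares 0: none.
A major shares 2: Bm, D.
Eb major shares 0: none.
The most common triads (2) are shared with A major.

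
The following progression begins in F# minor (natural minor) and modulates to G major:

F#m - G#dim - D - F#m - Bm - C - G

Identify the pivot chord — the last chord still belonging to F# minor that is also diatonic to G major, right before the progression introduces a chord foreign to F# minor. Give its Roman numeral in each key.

Chords diatonic to F# minor: F#m, G#dim, A, Bm, C#m, D, E.
Reading the progression, the first chord not in that set is C, so the modulation leaves F# minor there.
The chord immediately before C is Bm, which is diatonic to both keys: iv in F# minor and iii in G major.

Bm — iv in F# minor, iii in G major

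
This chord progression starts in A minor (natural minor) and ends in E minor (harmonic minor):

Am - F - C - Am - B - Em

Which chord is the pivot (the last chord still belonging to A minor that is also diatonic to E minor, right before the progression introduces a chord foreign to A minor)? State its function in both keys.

Chords diatonic to A minor: Am, Bdim, C, Dm, Em, F, G.
Reading the progression, the first chord not in that set is B, so the modulation leaves A minor there.
The chord immediately before B is Am, which is diatonic to both keys: i in A minor and iv in E minor.

Am — i in A minor, iv in E minor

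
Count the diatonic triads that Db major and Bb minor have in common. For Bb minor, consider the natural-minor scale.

Diatonic triads of Db major: Db (I), Ebm (ii), Fm (iii), Gb (IV), Ab (V), Bbm (vi), Cdim (vii°).
Diatonic triads of Bb minor (natural minor): Bbm (i), Cdim (ii°), Db (III), Ebm (iv), Fm (v), Gb (VI), Ab (VII).
Matching root and quality in both lists: Db, Ebm, Fm, Gb, Ab, Bbm, Cdim.
That gives 7 common triads.

7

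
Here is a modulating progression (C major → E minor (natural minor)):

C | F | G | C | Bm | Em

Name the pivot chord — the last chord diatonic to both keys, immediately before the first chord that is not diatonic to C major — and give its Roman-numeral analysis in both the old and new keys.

C — I in C major, VI in E minor

Chords diatonic to C major: C, Dm, Em, F, G, Am, Bdim.
Reading the progression, the first chord not in that set is Bm, so the modulation leaves C major there.
The chord immediately before Bm is C, which is diatonic to both keys: I in C major and VI in E minor.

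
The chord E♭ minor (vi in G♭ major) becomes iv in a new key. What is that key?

The numeral iv denotes a minor triad on scale degree 4. With E♭ on degree 4, the tonic of the new key is B♭.
Degree 4 carries a minor triad in minor keys, so the destination is B♭ minor.
Check: the diatonic triads of B♭ minor (natural minor) are B♭m (i), Cdim (ii°), D♭ (III), E♭m (iv), Fm (v), G♭ (VI), A♭ (VII) — E♭ minor is indeed iv.

B♭ minor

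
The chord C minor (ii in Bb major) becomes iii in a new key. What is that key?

Ab major

The numeral iii denotes a minor triad on scale degree 3. With C on degree 3, the tonic of the new key is Ab.
Degree 3 carries a minor triad in major keys, so the destination is Ab major.
Check: the diatonic triads of Ab major are Ab (I), Bbm (ii), Cm (iii), Db (IV), Eb (V), Fm (vi), Gdim (vii°) — C minor is indeed iii.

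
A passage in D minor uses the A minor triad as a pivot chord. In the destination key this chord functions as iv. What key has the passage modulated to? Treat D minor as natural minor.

The numeral iv denotes a minor triad on scale degree 4. With A on degree 4, the tonic of the new key is E.
Degree 4 carries a minor triad in minor keys, so the destination is E minor.
Check: the diatonic triads of E minor (natural minor) are Em (i), F#dim (ii°), G (III), Am (iv), Bm (v), C (VI), D (VII) — A minor is indeed iv.

E minor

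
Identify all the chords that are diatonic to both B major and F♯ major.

Triads in B major: B major (I), C♯ minor (ii), D♯ minor (iii), E major (IV), F♯ major (V), G♯ minor (vi), A♯ diminished (vii°).
Triads in F♯ major: F♯ major (I), G♯ minor (ii), A♯ minor (iii), B major (IV), C♯ major (V), D♯ minor (vi), E♯ diminished (vii°).
Shared triads with their functions: B major (I in B major, IV in F♯ major); D♯ minor (iii in B major, vi in F♯ major); F♯ major (V in B major, I in F♯ major); G♯ minor (vi in B major, ii in F♯ major).

B, D♯m, F♯, G♯m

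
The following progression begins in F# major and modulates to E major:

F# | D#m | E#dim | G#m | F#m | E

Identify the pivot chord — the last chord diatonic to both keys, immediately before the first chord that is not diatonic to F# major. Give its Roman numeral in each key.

Chords diatonic to F# major: F#, G#m, A#m, B, C#, D#m, E#dim.
Reading the progression, the first chord not in that set is F#m, so the modulation leaves F# major there.
The chord immediately before F#m is G#m, which is diatonic to both keys: ii in F# major and iii in E major.

G#m — ii in F# major, iii in E major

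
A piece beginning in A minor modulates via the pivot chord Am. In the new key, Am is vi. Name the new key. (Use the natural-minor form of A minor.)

C major

The numeral vi denotes a minor triad on scale degree 6. With A on degree 6, the tonic of the new key is C.
Degree 6 carries a minor triad in major keys, so the destination is C major.
Check: the diatonic triads of C major are C (I), Dm (ii), Em (iii), F (IV), G (V), Am (vi), Bdim (vii°) — Am is indeed vi.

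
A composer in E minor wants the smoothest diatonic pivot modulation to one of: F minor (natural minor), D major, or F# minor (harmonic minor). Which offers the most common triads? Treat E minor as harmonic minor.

Triads of E minor (harmonic minor): E minor (i), F# diminished (ii°), G augmented (III+), A minor (iv), B major (V), C major (VI), D# diminished (vii°).
F minor (natural minor) shares 0: none.
D major shares 1: Em.
F# minor (harmonic minor) shares 0: none.
The most common triads (1) are shared with D major.

D major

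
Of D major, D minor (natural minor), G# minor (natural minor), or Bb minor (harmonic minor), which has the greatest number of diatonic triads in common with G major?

Triads of G major: G (I), Am (ii), Bm (iii), C (IV), D (V), Em (vi), F#dim (vii°).
D major shares 4: G, Bm, D, Em.
D minor (natural minor) shares 2: Am, C.
G# minor (natural minor) shares 0: none.
Bb minor (harmonic minor) shares 0: none.
The most common triads (4) are shared with D major.

D major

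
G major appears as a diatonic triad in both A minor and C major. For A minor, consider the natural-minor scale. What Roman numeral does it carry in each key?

The scale of A minor (natural minor) is A B C D E F G; G is degree 7, and the triad built there (G-B-D) is major, so it is VII.
The scale of C major is C D E F G A B; G is degree 5, and the triad built there (G-B-D) is major, so it is V.

VII in A minor; V in C major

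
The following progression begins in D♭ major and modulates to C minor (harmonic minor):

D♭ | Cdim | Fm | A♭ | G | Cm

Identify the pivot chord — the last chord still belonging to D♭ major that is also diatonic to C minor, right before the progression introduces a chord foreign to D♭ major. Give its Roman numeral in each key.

A♭ — V in D♭ major, VI in C minor

Chords diatonic to D♭ major: D♭, E♭m, Fm, G♭, A♭, B♭m, Cdim.
Reading the progression, the first chord not in that set is G, so the modulation leaves D♭ major there.
The chord immediately before G is A♭, which is diatonic to both keys: V in D♭ major and VI in C minor.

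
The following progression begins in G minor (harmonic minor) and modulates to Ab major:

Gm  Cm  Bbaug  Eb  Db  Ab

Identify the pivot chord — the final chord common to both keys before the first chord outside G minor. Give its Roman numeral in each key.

Chords diatonic to G minor: Gm, Adim, Bbaug, Cm, D, Eb, F#dim.
Reading the progression, the first chord not in that set is Db, so the modulation leaves G minor there.
The chord immediately before Db is Eb, which is diatonic to both keys: VI in G minor and V in Ab major.

Eb — VI in G minor, V in Ab major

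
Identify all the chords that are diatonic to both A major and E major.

Triads in A major: A major (I), B minor (ii), C# minor (iii), D major (IV), E major (V), F# minor (vi), G# diminished (vii°).
Triads in E major: E major (I), F# minor (ii), G# minor (iii), A major (IV), B major (V), C# minor (vi), D# diminished (vii°).
Shared triads with their functions: A major (I in A major, IV in E major); C# minor (iii in A major, vi in E major); E major (V in A major, I in E major); F# minor (vi in A major, ii in E major).

A, C#m, E, F#m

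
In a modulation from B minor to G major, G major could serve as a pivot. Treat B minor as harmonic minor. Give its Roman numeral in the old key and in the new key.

The scale of B minor (harmonic minor) is B C# D E F# G A#; G is degree 6, and the triad built there (G-B-D) is major, so it is VI.
The scale of G major is G A B C D E F#; G is degree 1, and the triad built there (G-B-D) is major, so it is I.

VI in B minor; I in G major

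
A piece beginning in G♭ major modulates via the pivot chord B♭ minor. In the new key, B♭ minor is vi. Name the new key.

The numeral vi denotes a minor triad on scale degree 6. With B♭ on degree 6, the tonic of the new key is D♭.
Degree 6 carries a minor triad in major keys, so the destination is D♭ major.
Check: the diatonic triads of D♭ major are D♭ (I), E♭m (ii), Fm (iii), G♭ (IV), A♭ (V), B♭m (vi), Cdim (vii°) — B♭ minor is indeed vi.

D♭ major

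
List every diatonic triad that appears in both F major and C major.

Triads in F major: F (I), Gm (ii), Am (iii), Bb (IV), C (V), Dm (vi), Edim (vii°).
Triads in C major: C (I), Dm (ii), Em (iii), F (IV), G (V), Am (vi), Bdim (vii°).
Shared triads with their functions: F (I in F major, IV in C major); Am (iii in F major, vi in C major); C (V in F major, I in C major); Dm (vi in F major, ii in C major).

F, Am, C, Dm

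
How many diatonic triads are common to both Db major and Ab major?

Diatonic triads of Db major: Db (I), Ebm (ii), Fm (iii), Gb (IV), Ab (V), Bbm (vi), Cdim (vii°).
Diatonic triads of Ab major: Ab (I), Bbm (ii), Cm (iii), Db (IV), Eb (V), Fm (vi), Gdim (vii°).
Matching root and quality in both lists: Db, Fm, Ab, Bbm.
That gives 4 common triads.

4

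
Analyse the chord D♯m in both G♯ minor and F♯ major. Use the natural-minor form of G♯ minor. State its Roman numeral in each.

v in G♯ minor; vi in F♯ major

The scale of G♯ minor (natural minor) is G♯ A♯ B C♯ D♯ E F♯; D♯ is degree 5, and the triad built there (D♯-F♯-A♯) is minor, so it is v.
The scale of F♯ major is F♯ G♯ A♯ B C♯ D♯ E♯; D♯ is degree 6, and the triad built there (D♯-F♯-A♯) is minor, so it is vi.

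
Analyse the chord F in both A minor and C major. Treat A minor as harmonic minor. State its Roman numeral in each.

The scale of A minor (harmonic minor) is A B C D E F G#; F is degree 6, and the triad built there (F-A-C) is major, so it is VI.
The scale of C major is C D E F G A B; F is degree 4, and the triad built there (F-A-C) is major, so it is IV.

VI in A minor; IV in C major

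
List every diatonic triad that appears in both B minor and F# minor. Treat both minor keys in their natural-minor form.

Triads in B minor (natural minor): B minor (i), C# diminished (ii°), D major (III), E minor (iv), F# minor (v), G major (VI), A major (VII).
Triads in F# minor (natural minor): F# minor (i), G# diminished (ii°), A major (III), B minor (iv), C# minor (v), D major (VI), E major (VII).
Shared triads with their functions: B minor (i in B minor, iv in F# minor); D major (III in B minor, VI in F# minor); F# minor (v in B minor, i in F# minor); A major (VII in B minor, III in F# minor).

Bm, D, F#m, A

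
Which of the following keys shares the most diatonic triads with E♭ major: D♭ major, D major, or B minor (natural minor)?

D♭ major

Triads of E♭ major: E♭ major (I), F minor (ii), G minor (iii), A♭ major (IV), B♭ major (V), C minor (vi), D diminished (vii°).
D♭ major shares 2: Fm, A♭.
D major shares 0: none.
B minor (natural minor) shares 0: none.
The most common triads (2) are shared with D♭ major.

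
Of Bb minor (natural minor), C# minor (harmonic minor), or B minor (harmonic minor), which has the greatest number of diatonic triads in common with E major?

Triads of E major: E major (I), F# minor (ii), G# minor (iii), A major (IV), B major (V), C# minor (vi), D# diminished (vii°).
Bb minor (natural minor) shares 0: none.
C# minor (harmonic minor) shares 4: F#m, A, C#m, D#dim.
B minor (harmonic minor) shares 0: none.
The most common triads (4) are shared with C# minor.

C# minor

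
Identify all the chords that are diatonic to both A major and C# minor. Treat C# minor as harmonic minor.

A, C#m, F#m

Triads in A major: A major (I), B minor (ii), C# minor (iii), D major (IV), E major (V), F# minor (vi), G# diminished (vii°).
Triads in C# minor (harmonic minor): C# minor (i), D# diminished (ii°), E augmented (III+), F# minor (iv), G# major (V), A major (VI), B# diminished (vii°).
Shared triads with their functions: A major (I in A major, VI in C# minor); C# minor (iii in A major, i in C# minor); F# minor (vi in A major, iv in C# minor).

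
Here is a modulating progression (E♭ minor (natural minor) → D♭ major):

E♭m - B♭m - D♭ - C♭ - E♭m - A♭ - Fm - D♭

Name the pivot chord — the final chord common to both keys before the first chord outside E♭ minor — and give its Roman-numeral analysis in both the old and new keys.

E♭m — i in E♭ minor, ii in D♭ major

Chords diatonic to E♭ minor: E♭m, Fdim, G♭, A♭m, B♭m, C♭, D♭.
Reading the progression, the first chord not in that set is A♭, so the modulation leaves E♭ minor there.
The chord immediately before A♭ is E♭m, which is diatonic to both keys: i in E♭ minor and ii in D♭ major.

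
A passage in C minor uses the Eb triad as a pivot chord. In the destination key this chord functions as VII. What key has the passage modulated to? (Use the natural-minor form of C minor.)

F minor

The numeral VII denotes a major triad on scale degree 7. With Eb on degree 7, the tonic of the new key is F.
Degree 7 carries a major triad in natural-minor keys, so the destination is F minor.
Check: the diatonic triads of F minor (natural minor) are Fm (i), Gdim (ii°), Ab (III), Bbm (iv), Cm (v), Db (VI), Eb (VII) — Eb is indeed VII.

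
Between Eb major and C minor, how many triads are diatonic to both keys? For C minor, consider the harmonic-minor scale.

4

Diatonic triads of Eb major: Eb (I), Fm (ii), Gm (iii), Ab (IV), Bb (V), Cm (vi), Ddim (vii°).
Diatonic triads of C minor (harmonic minor): Cm (i), Ddim (ii°), Ebaug (III+), Fm (iv), G (V), Ab (VI), Bdim (vii°).
Matching root and quality in both lists: Fm, Ab, Cm, Ddim.
That gives 4 common triads.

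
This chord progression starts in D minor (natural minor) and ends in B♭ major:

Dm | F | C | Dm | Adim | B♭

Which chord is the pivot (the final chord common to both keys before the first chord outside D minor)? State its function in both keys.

Chords diatonic to D minor: Dm, Edim, F, Gm, Am, B♭, C.
Reading the progression, the first chord not in that set is Adim, so the modulation leaves D minor there.
The chord immediately before Adim is Dm, which is diatonic to both keys: i in D minor and iii in B♭ major.

Dm — i in D minor, iii in B♭ major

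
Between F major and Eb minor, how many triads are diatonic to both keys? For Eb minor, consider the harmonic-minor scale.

Diatonic triads of F major: F major (I), G minor (ii), A minor (iii), Bb major (IV), C major (V), D minor (vi), E diminished (vii°).
Diatonic triads of Eb minor (harmonic minor): Eb minor (i), F diminished (ii°), Gb augmented (III+), Ab minor (iv), Bb major (V), Cb major (VI), D diminished (vii°).
Matching root and quality in both lists: Bb major.
That gives 1 common triad.

1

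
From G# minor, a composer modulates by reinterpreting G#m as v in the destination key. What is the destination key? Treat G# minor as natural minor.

The numeral v denotes a minor triad on scale degree 5. With G# on degree 5, the tonic of the new key is C#.
Degree 5 carries a minor triad in natural-minor keys, so the destination is C# minor.
Check: the diatonic triads of C# minor (natural minor) are C#m (i), D#dim (ii°), E (III), F#m (iv), G#m (v), A (VI), B (VII) — G#m is indeed v.

C# minor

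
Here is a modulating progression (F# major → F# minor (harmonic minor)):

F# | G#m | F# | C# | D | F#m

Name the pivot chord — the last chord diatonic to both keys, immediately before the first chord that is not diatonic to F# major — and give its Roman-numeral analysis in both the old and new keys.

C# — V in F# major, V in F# minor

Chords diatonic to F# major: F#, G#m, A#m, B, C#, D#m, E#dim.
Reading the progression, the first chord not in that set is D, so the modulation leaves F# major there.
The chord immediately before D is C#, which is diatonic to both keys: V in F# major and V in F# minor.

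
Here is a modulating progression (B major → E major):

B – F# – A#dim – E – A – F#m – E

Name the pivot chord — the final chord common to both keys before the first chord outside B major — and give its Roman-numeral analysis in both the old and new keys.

E — IV in B major, I in E major

Chords diatonic to B major: B, C#m, D#m, E, F#, G#m, A#dim.
Reading the progression, the first chord not in that set is A, so the modulation leaves B major there.
The chord immediately before A is E, which is diatonic to both keys: IV in B major and I in E major.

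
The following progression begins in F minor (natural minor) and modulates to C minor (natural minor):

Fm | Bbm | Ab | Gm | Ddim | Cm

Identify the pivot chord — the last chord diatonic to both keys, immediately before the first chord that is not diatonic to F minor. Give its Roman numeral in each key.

Chords diatonic to F minor: Fm, Gdim, Ab, Bbm, Cm, Db, Eb.
Reading the progression, the first chord not in that set is Gm, so the modulation leaves F minor there.
The chord immediately before Gm is Ab, which is diatonic to both keys: III in F minor and VI in C minor.

Ab — III in F minor, VI in C minor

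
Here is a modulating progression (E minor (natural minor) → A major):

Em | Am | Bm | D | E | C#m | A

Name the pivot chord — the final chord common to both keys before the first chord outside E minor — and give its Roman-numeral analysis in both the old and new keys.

D — VII in E minor, IV in A major

Chords diatonic to E minor: Em, F#dim, G, Am, Bm, C, D.
Reading the progression, the first chord not in that set is E, so the modulation leaves E minor there.
The chord immediately before E is D, which is diatonic to both keys: VII in E minor and IV in A major.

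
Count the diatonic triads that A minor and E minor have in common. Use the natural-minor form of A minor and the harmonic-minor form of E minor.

Diatonic triads of A minor (natural minor): Am (i), Bdim (ii°), C (III), Dm (iv), Em (v), F (VI), G (VII).
Diatonic triads of E minor (harmonic minor): Em (i), F#dim (ii°), Gaug (III+), Am (iv), B (V), C (VI), D#dim (vii°).
Matching root and quality in both lists: Am, C, Em.
That gives 3 common triads.

3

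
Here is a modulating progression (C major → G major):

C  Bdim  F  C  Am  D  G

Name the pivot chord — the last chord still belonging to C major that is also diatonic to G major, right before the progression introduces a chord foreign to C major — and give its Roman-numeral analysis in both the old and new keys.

Am — vi in C major, ii in G major

Chords diatonic to C major: C, Dm, Em, F, G, Am, Bdim.
Reading the progression, the first chord not in that set is D, so the modulation leaves C major there.
The chord immediately before D is Am, which is diatonic to both keys: vi in C major and ii in G major.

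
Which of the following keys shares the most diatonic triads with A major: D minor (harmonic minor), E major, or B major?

E major

Triads of A major: A major (I), B minor (ii), C# minor (iii), D major (IV), E major (V), F# minor (vi), G# diminished (vii°).
D minor (harmonic minor) shares 1: A.
E major shares 4: A, C#m, E, F#m.
B major shares 2: C#m, E.
The most common triads (4) are shared with E major.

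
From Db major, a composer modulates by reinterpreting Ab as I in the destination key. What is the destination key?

Ab major

The numeral I denotes a major triad on scale degree 1. With Ab on degree 1, the tonic of the new key is Ab.
Degree 1 carries a major triad in major keys, so the destination is Ab major.
Check: the diatonic triads of Ab major are Ab (I), Bbm (ii), Cm (iii), Db (IV), Eb (V), Fm (vi), Gdim (vii°) — Ab is indeed I.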